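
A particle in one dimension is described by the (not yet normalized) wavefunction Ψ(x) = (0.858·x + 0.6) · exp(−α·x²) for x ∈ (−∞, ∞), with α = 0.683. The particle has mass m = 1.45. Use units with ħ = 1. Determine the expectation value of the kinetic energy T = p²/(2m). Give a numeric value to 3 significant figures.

0.437

T = −(ħ²/2m) d²/dx², so ⟨T⟩ = −(ħ²/2m) ∫ Ψ*·Ψ'' dx / ∫|Ψ|² dx; with m = 1.45.
Expand each integrand as polynomial × e^(−2αx²) and use ∫x^(2j)·e^(−2αx²) dx = (2j−1)!!/(4α)^j · √(π/(2α)), odd powers → 0; here √(π/(2α)) = 1.5165. Differentiate with the product rule, d/dx e^(−αx²) = −2αx·e^(−αx²).
State is unnormalized: ∫|Ψ|² dx = 0.95459, and ∫Ψ*·(−ħ²/2m · Ψ'') dx = 0.41731, so ⟨T⟩ = 0.41731 / 0.95459.
⟨T⟩ = 0.43716.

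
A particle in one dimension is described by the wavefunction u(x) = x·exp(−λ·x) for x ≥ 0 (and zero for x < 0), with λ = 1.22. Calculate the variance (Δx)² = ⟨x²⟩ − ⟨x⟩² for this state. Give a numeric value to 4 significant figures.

Compute ⟨x⟩ and ⟨x²⟩ separately, then (Δx)² = ⟨x²⟩ − ⟨x⟩².
Every integrand reduces to terms xʲ·e^(−2λx) on [0, ∞); use ∫₀^∞ xʲ·e^(−2λx) dx = j!/(2λ)^(j+1).
Normalization: ∫|u|² dx = 0.13768.
⟨x⟩ = 1.2295 and ⟨x²⟩ = 2.0156.
(Δx)² = 2.0156 − (1.2295)² = 0.50390.

0.5039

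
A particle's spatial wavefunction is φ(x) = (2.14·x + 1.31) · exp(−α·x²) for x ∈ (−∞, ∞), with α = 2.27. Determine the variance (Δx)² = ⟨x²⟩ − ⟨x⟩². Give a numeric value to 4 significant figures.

Compute ⟨x⟩ and ⟨x²⟩ separately, then (Δx)² = ⟨x²⟩ − ⟨x⟩².
Expand each integrand as polynomial × e^(−2αx²) and use ∫x^(2j)·e^(−2αx²) dx = (2j−1)!!/(4α)^j · √(π/(2α)), odd powers → 0; here √(π/(2α)) = 0.83185.
Normalization: ∫|φ|² dx = 1.8471.
⟨x⟩ = 0.27809 and ⟨x²⟩ = 0.16016.
(Δx)² = 0.16016 − (0.27809)² = 0.082829.

0.08283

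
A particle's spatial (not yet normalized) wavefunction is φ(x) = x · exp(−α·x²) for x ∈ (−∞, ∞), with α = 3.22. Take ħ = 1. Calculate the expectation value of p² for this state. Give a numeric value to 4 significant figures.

p² φ = −ħ² d²φ/dx²; ⟨p²⟩ = −ħ² ∫ φ*·φ'' dx / ∫|φ|² dx.
Expand each integrand as polynomial × e^(−2αx²) and use ∫x^(2j)·e^(−2αx²) dx = (2j−1)!!/(4α)^j · √(π/(2α)), odd powers → 0; here √(π/(2α)) = 0.69844. Differentiate with the product rule, d/dx e^(−αx²) = −2αx·e^(−αx²).
State is unnormalized: ∫|φ|² dx = 0.054227, and ∫φ*·(−ħ² φ'') dx = 0.52383, so ⟨p²⟩ = 0.52383 / 0.054227.
⟨p²⟩ = 9.6600.

9.660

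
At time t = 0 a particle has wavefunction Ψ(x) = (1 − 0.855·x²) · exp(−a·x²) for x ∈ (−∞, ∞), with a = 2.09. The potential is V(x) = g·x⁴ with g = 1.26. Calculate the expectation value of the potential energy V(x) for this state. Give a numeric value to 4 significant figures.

⟨V⟩ = ∫ V(x)·|Ψ|² dx / ∫|Ψ|² dx.
Expand each integrand as polynomial × e^(−2ax²) and use ∫x^(2j)·e^(−2ax²) dx = (2j−1)!!/(4a)^j · √(π/(2a)), odd powers → 0; here √(π/(2a)) = 0.86694.
State is unnormalized: ∫|Ψ|² dx = 0.71681, and ∫Ψ*·V(x)·Ψ dx = 0.016100, so ⟨V⟩ = 0.016100 / 0.71681.
⟨V⟩ = 0.022460.

0.02246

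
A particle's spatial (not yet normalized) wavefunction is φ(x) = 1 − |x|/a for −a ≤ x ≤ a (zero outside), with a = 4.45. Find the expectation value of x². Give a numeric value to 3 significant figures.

1.98

⟨x²⟩ = ∫ x²·|φ|² dx / ∫|φ|² dx (integrals over the domain).
φ is even, so ∫ over [−a, a] = 2∫₀ᵃ with φ = 1 − x/a there: ∫₀ᵃ (1 − x/a)² dx = a/3, ∫₀ᵃ x²(1 − x/a)² dx = a³/30, ∫₀ᵃ x⁴(1 − x/a)² dx = a⁵/105.
State is unnormalized: ∫|φ|² dx = 2.9667, and ∫φ*·x²·φ dx = 5.8747, so ⟨x²⟩ = 5.8747 / 2.9667.
⟨x²⟩ = 1.9803.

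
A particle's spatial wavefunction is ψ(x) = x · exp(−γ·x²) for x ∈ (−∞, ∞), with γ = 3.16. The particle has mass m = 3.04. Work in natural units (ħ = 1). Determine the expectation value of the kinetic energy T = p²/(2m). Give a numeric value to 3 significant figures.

1.56

T = −(ħ²/2m) d²/dx², so ⟨T⟩ = −(ħ²/2m) ∫ ψ*·ψ'' dx / ∫|ψ|² dx; with m = 3.04.
Expand each integrand as polynomial × e^(−2γx²) and use ∫x^(2j)·e^(−2γx²) dx = (2j−1)!!/(4γ)^j · √(π/(2γ)), odd powers → 0; here √(π/(2γ)) = 0.70504. Differentiate with the product rule, d/dx e^(−γx²) = −2γx·e^(−γx²).
State is unnormalized: ∫|ψ|² dx = 0.055779, and ∫ψ*·(−ħ²/2m · ψ'') dx = 0.086971, so ⟨T⟩ = 0.086971 / 0.055779.
⟨T⟩ = 1.5592.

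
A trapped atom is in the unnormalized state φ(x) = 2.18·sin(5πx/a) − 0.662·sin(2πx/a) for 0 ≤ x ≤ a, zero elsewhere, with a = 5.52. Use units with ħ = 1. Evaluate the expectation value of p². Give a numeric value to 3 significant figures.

7.52

p² φ = −ħ² d²φ/dx²; ⟨p²⟩ = −ħ² ∫ φ*·φ'' dx / ∫|φ|² dx.
d²/dx² sin(jπx/a) = −(jπ/a)²·sin(jπx/a); on 0 ≤ x ≤ a, ∫sin²(jπx/a) dx = a/2 and ∫sin(jπx/a)·sin(lπx/a) dx = 0 for j ≠ l, so only diagonal terms survive in ∫|φ|² and ∫φ·φ″; ∫φ·φ′ dx = [φ²/2] between the walls = 0.
State is unnormalized: ∫|φ|² dx = 14.326, and ∫φ*·(−ħ² φ'') dx = 107.78, so ⟨p²⟩ = 107.78 / 14.326.
⟨p²⟩ = 7.5234.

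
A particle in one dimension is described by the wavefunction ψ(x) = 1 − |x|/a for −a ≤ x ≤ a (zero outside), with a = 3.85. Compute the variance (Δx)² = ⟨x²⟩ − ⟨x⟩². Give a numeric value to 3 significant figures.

1.48

Compute ⟨x⟩ and ⟨x²⟩ separately, then (Δx)² = ⟨x²⟩ − ⟨x⟩².
ψ is even, so ∫ over [−a, a] = 2∫₀ᵃ with ψ = 1 − x/a there: ∫₀ᵃ (1 − x/a)² dx = a/3, ∫₀ᵃ x²(1 − x/a)² dx = a³/30, ∫₀ᵃ x⁴(1 − x/a)² dx = a⁵/105.
Normalization: ∫|ψ|² dx = 2.5667.
⟨x⟩ = 0.0000 and ⟨x²⟩ = 1.4823.
(Δx)² = 1.4823 − (0.0000)² = 1.4823.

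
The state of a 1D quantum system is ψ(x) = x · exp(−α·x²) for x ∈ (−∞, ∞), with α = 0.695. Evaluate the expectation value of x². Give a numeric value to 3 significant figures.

⟨x²⟩ = ∫ x²·|ψ|² dx / ∫|ψ|² dx (integrals over the domain).
Expand each integrand as polynomial × e^(−2αx²) and use ∫x^(2j)·e^(−2αx²) dx = (2j−1)!!/(4α)^j · √(π/(2α)), odd powers → 0; here √(π/(2α)) = 1.5034.
State is unnormalized: ∫|ψ|² dx = 0.54078, and ∫ψ*·x²·ψ dx = 0.58358, so ⟨x²⟩ = 0.58358 / 0.54078.
⟨x²⟩ = 1.0791.

1.08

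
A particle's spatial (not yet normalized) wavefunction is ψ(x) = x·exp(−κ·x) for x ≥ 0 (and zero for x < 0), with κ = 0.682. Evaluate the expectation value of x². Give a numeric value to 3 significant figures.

6.45

⟨x²⟩ = ∫ x²·|ψ|² dx / ∫|ψ|² dx (integrals over the domain).
Every integrand reduces to terms xʲ·e^(−2κx) on [0, ∞); use ∫₀^∞ xʲ·e^(−2κx) dx = j!/(2κ)^(j+1).
State is unnormalized: ∫|ψ|² dx = 0.78811, and ∫ψ*·x²·ψ dx = 5.0832, so ⟨x²⟩ = 5.0832 / 0.78811.
⟨x²⟩ = 6.4499.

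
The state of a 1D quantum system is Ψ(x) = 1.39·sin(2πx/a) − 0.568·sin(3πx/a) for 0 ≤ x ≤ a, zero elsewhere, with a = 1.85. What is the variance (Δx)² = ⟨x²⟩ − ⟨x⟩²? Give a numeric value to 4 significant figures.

0.1818

Compute ⟨x⟩ and ⟨x²⟩ separately, then (Δx)² = ⟨x²⟩ − ⟨x⟩².
On 0 ≤ x ≤ a (j ≠ l): ∫sin²(jπx/a) dx = a/2, ∫sin(jπx/a)·sin(lπx/a) dx = 0; diagonal moments ∫x·sin²(jπx/a) dx = a²/4, ∫x²·sin²(jπx/a) dx = a³·(1/6 − 1/(4j²π²)); cross terms ∫x·sin(jπx/a)·sin(lπx/a) dx = 0 for j + l even and −4jla²/(π²(j² − l²)²) for j + l odd, ∫x²·sin(jπx/a)·sin(lπx/a) dx = (−1)^(j+l)·4jla³/(π²(j² − l²)²); higher powers the same way via product-to-sum and parts.
Normalization: ∫|Ψ|² dx = 2.0856.
⟨x⟩ = 1.1770 and ⟨x²⟩ = 1.5672.
(Δx)² = 1.5672 − (1.1770)² = 0.18178.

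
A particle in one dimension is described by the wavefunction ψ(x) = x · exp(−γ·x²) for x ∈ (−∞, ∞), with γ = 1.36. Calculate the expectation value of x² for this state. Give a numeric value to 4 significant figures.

0.5515

⟨x²⟩ = ∫ x²·|ψ|² dx / ∫|ψ|² dx (integrals over the domain).
Expand each integrand as polynomial × e^(−2γx²) and use ∫x^(2j)·e^(−2γx²) dx = (2j−1)!!/(4γ)^j · √(π/(2γ)), odd powers → 0; here √(π/(2γ)) = 1.0747.
State is unnormalized: ∫|ψ|² dx = 0.19756, and ∫ψ*·x²·ψ dx = 0.10895, so ⟨x²⟩ = 0.10895 / 0.19756.
⟨x²⟩ = 0.55147.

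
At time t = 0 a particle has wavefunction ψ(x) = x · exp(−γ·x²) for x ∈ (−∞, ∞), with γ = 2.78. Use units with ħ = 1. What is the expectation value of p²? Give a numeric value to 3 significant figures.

p² ψ = −ħ² d²ψ/dx²; ⟨p²⟩ = −ħ² ∫ ψ*·ψ'' dx / ∫|ψ|² dx.
Expand each integrand as polynomial × e^(−2γx²) and use ∫x^(2j)·e^(−2γx²) dx = (2j−1)!!/(4γ)^j · √(π/(2γ)), odd powers → 0; here √(π/(2γ)) = 0.75169. Differentiate with the product rule, d/dx e^(−γx²) = −2γx·e^(−γx²).
State is unnormalized: ∫|ψ|² dx = 0.067598, and ∫ψ*·(−ħ² ψ'') dx = 0.56377, so ⟨p²⟩ = 0.56377 / 0.067598.
⟨p²⟩ = 8.3400.

8.34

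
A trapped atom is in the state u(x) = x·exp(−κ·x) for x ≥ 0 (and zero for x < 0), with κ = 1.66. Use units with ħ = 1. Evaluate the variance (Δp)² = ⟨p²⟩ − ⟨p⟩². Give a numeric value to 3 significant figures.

Compute ⟨p⟩ and ⟨p²⟩ separately; (Δp)² = ⟨p²⟩ − ⟨p⟩².
Differentiate x·exp(−κ·x) with the product rule; every integrand then reduces to terms xʲ·e^(−2κx) on [0, ∞), with ∫₀^∞ xʲ·e^(−2κx) dx = j!/(2κ)^(j+1).
Normalization: ∫|u|² dx = 0.054653.
⟨p⟩ = 0.0000 and ⟨p²⟩ = 2.7556.
(Δp)² = 2.7556 − (0.0000)² = 2.7556.

2.76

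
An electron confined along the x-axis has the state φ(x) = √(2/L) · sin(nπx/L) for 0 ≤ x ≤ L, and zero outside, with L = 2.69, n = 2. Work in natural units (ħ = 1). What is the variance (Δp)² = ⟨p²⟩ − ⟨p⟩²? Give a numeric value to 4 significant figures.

Compute ⟨p⟩ and ⟨p²⟩ separately; (Δp)² = ⟨p²⟩ − ⟨p⟩².
d/dx sin(nπx/L) = (nπ/L)·cos(nπx/L) and d²/dx² sin(nπx/L) = −(nπ/L)²·sin(nπx/L); on 0 ≤ x ≤ L, ∫sin²(nπx/L) dx = L/2 and ∫sin(nπx/L)·cos(nπx/L) dx = 0.
⟨p⟩ = 0.0000 and ⟨p²⟩ = 5.4558.
(Δp)² = 5.4558 − (0.0000)² = 5.4558.

5.456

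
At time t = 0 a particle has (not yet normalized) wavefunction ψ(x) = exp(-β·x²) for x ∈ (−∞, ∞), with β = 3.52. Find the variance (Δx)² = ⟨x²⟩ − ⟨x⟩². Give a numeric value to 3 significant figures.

Compute ⟨x⟩ and ⟨x²⟩ separately, then (Δx)² = ⟨x²⟩ − ⟨x⟩².
Gaussian moments: ∫x^(2j)·e^(−2βx²) dx = (2j−1)!!/(4β)^j · √(π/(2β)), odd powers integrate to 0; here √(π/(2β)) = 0.66802.
Normalization: ∫|ψ|² dx = 0.66802.
⟨x⟩ = 0.0000 and ⟨x²⟩ = 0.071023.
(Δx)² = 0.071023 − (0.0000)² = 0.071023.

0.0710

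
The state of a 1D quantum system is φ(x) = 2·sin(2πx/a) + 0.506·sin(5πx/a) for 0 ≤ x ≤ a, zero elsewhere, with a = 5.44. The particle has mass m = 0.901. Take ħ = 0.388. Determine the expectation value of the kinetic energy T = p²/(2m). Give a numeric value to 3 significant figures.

0.147

T = −(ħ²/2m) d²/dx², so ⟨T⟩ = −(ħ²/2m) ∫ φ*·φ'' dx / ∫|φ|² dx; with m = 0.901.
d²/dx² sin(jπx/a) = −(jπ/a)²·sin(jπx/a); on 0 ≤ x ≤ a, ∫sin²(jπx/a) dx = a/2 and ∫sin(jπx/a)·sin(lπx/a) dx = 0 for j ≠ l, so only diagonal terms survive in ∫|φ|² and ∫φ·φ″; ∫φ·φ′ dx = [φ²/2] between the walls = 0.
State is unnormalized: ∫|φ|² dx = 11.576, and ∫φ*·(−ħ²/2m · φ'') dx = 1.6976, so ⟨T⟩ = 1.6976 / 11.576.
⟨T⟩ = 0.14665.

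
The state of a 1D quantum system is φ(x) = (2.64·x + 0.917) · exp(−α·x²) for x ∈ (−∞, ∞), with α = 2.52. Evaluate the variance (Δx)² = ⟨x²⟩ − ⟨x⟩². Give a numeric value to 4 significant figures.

0.09047

Compute ⟨x⟩ and ⟨x²⟩ separately, then (Δx)² = ⟨x²⟩ − ⟨x⟩².
Expand each integrand as polynomial × e^(−2αx²) and use ∫x^(2j)·e^(−2αx²) dx = (2j−1)!!/(4α)^j · √(π/(2α)), odd powers → 0; here √(π/(2α)) = 0.78951.
Normalization: ∫|φ|² dx = 1.2098.
⟨x⟩ = 0.31347 and ⟨x²⟩ = 0.18874.
(Δx)² = 0.18874 − (0.31347)² = 0.090474.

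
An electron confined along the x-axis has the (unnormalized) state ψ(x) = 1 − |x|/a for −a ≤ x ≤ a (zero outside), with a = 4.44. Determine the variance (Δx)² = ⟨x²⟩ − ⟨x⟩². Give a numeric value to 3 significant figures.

Compute ⟨x⟩ and ⟨x²⟩ separately, then (Δx)² = ⟨x²⟩ − ⟨x⟩².
ψ is even, so ∫ over [−a, a] = 2∫₀ᵃ with ψ = 1 − x/a there: ∫₀ᵃ (1 − x/a)² dx = a/3, ∫₀ᵃ x²(1 − x/a)² dx = a³/30, ∫₀ᵃ x⁴(1 − x/a)² dx = a⁵/105.
Normalization: ∫|ψ|² dx = 2.9600.
⟨x⟩ = 0.0000 and ⟨x²⟩ = 1.9714.
(Δx)² = 1.9714 − (0.0000)² = 1.9714.

1.97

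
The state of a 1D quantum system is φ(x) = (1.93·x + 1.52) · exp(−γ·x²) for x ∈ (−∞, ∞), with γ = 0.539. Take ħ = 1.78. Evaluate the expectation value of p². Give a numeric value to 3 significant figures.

p² φ = −ħ² d²φ/dx²; ⟨p²⟩ = −ħ² ∫ φ*·φ'' dx / ∫|φ|² dx.
Expand each integrand as polynomial × e^(−2γx²) and use ∫x^(2j)·e^(−2γx²) dx = (2j−1)!!/(4γ)^j · √(π/(2γ)), odd powers → 0; here √(π/(2γ)) = 1.7071. Differentiate with the product rule, d/dx e^(−γx²) = −2γx·e^(−γx²).
State is unnormalized: ∫|φ|² dx = 6.8935, and ∫φ*·(−ħ² φ'') dx = 21.846, so ⟨p²⟩ = 21.846 / 6.8935.
⟨p²⟩ = 3.1691.

3.17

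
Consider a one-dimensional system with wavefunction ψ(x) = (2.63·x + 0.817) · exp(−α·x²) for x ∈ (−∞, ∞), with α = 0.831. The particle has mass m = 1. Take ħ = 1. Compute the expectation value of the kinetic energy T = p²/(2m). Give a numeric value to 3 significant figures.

T = −(ħ²/2m) d²/dx², so ⟨T⟩ = −(ħ²/2m) ∫ ψ*·ψ'' dx / ∫|ψ|² dx; with m = 1.
Expand each integrand as polynomial × e^(−2αx²) and use ∫x^(2j)·e^(−2αx²) dx = (2j−1)!!/(4α)^j · √(π/(2α)), odd powers → 0; here √(π/(2α)) = 1.3749. Differentiate with the product rule, d/dx e^(−αx²) = −2αx·e^(−αx²).
State is unnormalized: ∫|ψ|² dx = 3.7787, and ∫ψ*·(−ħ²/2m · ψ'') dx = 3.9475, so ⟨T⟩ = 3.9475 / 3.7787.
⟨T⟩ = 1.0447.

1.04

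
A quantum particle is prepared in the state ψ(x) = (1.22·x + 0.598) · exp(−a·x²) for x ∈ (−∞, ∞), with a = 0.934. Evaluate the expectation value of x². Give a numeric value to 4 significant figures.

0.5498

⟨x²⟩ = ∫ x²·|ψ|² dx / ∫|ψ|² dx (integrals over the domain).
Expand each integrand as polynomial × e^(−2ax²) and use ∫x^(2j)·e^(−2ax²) dx = (2j−1)!!/(4a)^j · √(π/(2a)), odd powers → 0; here √(π/(2a)) = 1.2968.
State is unnormalized: ∫|ψ|² dx = 0.98041, and ∫ψ*·x²·ψ dx = 0.53900, so ⟨x²⟩ = 0.53900 / 0.98041.
⟨x²⟩ = 0.54977.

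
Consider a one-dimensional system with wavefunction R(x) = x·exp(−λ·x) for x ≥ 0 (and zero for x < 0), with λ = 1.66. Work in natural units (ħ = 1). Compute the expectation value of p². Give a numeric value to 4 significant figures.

2.756

p² R = −ħ² d²R/dx²; ⟨p²⟩ = −ħ² ∫ R*·R'' dx / ∫|R|² dx.
Differentiate x·exp(−λ·x) with the product rule; every integrand then reduces to terms xʲ·e^(−2λx) on [0, ∞), with ∫₀^∞ xʲ·e^(−2λx) dx = j!/(2λ)^(j+1).
State is unnormalized: ∫|R|² dx = 0.054653, and ∫R*·(−ħ² R'') dx = 0.15060, so ⟨p²⟩ = 0.15060 / 0.054653.
⟨p²⟩ = 2.7556.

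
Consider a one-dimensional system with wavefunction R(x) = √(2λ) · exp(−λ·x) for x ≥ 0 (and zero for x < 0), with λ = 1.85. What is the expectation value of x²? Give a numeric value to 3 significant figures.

⟨x²⟩ = ∫ x²·|R|² dx (integrals over the domain).
Every integrand reduces to terms xʲ·e^(−2λx) on [0, ∞); use ∫₀^∞ xʲ·e^(−2λx) dx = j!/(2λ)^(j+1).
⟨x²⟩ = 0.14609.

0.146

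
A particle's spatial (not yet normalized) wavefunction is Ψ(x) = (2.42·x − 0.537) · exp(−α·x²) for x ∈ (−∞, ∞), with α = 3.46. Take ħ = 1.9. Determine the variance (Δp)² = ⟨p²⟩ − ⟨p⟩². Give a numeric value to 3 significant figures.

Compute ⟨p⟩ and ⟨p²⟩ separately; (Δp)² = ⟨p²⟩ − ⟨p⟩².
Expand each integrand as polynomial × e^(−2αx²) and use ∫x^(2j)·e^(−2αx²) dx = (2j−1)!!/(4α)^j · √(π/(2α)), odd powers → 0; here √(π/(2α)) = 0.67379. Differentiate with the product rule, d/dx e^(−αx²) = −2αx·e^(−αx²).
Normalization: ∫|Ψ|² dx = 0.47941.
⟨p⟩ = 0.0000 and ⟨p²⟩ = 27.347.
(Δp)² = 27.347 − (0.0000)² = 27.347.

27.3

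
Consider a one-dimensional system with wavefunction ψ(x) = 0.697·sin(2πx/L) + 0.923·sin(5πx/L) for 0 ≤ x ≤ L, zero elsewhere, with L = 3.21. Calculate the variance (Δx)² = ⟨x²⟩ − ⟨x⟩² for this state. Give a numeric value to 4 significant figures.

Compute ⟨x⟩ and ⟨x²⟩ separately, then (Δx)² = ⟨x²⟩ − ⟨x⟩².
On 0 ≤ x ≤ L (j ≠ l): ∫sin²(jπx/L) dx = L/2, ∫sin(jπx/L)·sin(lπx/L) dx = 0; diagonal moments ∫x·sin²(jπx/L) dx = L²/4, ∫x²·sin²(jπx/L) dx = L³·(1/6 − 1/(4j²π²)); cross terms ∫x·sin(jπx/L)·sin(lπx/L) dx = 0 for j + l even and −4jlL²/(π²(j² − l²)²) for j + l odd, ∫x²·sin(jπx/L)·sin(lπx/L) dx = (−1)^(j+l)·4jlL³/(π²(j² − l²)²); higher powers the same way via product-to-sum and parts.
Normalization: ∫|ψ|² dx = 2.1471.
⟨x⟩ = 1.5483 and ⟨x²⟩ = 3.1918.
(Δx)² = 3.1918 − (1.5483)² = 0.79476.

0.7948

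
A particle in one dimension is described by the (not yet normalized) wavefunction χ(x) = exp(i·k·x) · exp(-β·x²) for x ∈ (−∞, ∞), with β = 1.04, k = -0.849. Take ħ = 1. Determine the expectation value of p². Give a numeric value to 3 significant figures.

p² χ = −ħ² d²χ/dx²; ⟨p²⟩ = −ħ² ∫ χ*·χ'' dx / ∫|χ|² dx.
Gaussian moments: ∫x^(2j)·e^(−2βx²) dx = (2j−1)!!/(4β)^j · √(π/(2β)), odd powers integrate to 0; here √(π/(2β)) = 1.2290. Derivatives: χ′ = (ik − 2βx)·χ, χ″ = ((ik − 2βx)² − 2β)·χ; the odd-in-x pieces drop out.
State is unnormalized: ∫|χ|² dx = 1.2290, and ∫χ*·(−ħ² χ'') dx = 2.1640, so ⟨p²⟩ = 2.1640 / 1.2290.
⟨p²⟩ = 1.7608.

1.76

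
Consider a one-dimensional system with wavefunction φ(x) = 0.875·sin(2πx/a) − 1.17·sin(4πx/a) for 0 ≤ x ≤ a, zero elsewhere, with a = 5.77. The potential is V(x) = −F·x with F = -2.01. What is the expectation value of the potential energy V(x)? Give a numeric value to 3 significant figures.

⟨V⟩ = ∫ V(x)·|φ|² dx / ∫|φ|² dx.
On 0 ≤ x ≤ a (j ≠ l): ∫sin²(jπx/a) dx = a/2, ∫sin(jπx/a)·sin(lπx/a) dx = 0; diagonal moments ∫x·sin²(jπx/a) dx = a²/4, ∫x²·sin²(jπx/a) dx = a³·(1/6 − 1/(4j²π²)); cross terms ∫x·sin(jπx/a)·sin(lπx/a) dx = 0 for j + l even and −4jla²/(π²(j² − l²)²) for j + l odd, ∫x²·sin(jπx/a)·sin(lπx/a) dx = (−1)^(j+l)·4jla³/(π²(j² − l²)²); higher powers the same way via product-to-sum and parts.
State is unnormalized: ∫|φ|² dx = 6.1581, and ∫φ*·V(x)·φ dx = 35.710, so ⟨V⟩ = 35.710 / 6.1581.
⟨V⟩ = 5.7989.

5.80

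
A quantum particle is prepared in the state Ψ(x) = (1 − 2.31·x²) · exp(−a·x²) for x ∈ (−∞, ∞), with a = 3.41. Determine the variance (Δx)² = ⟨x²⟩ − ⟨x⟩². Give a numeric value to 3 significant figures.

Compute ⟨x⟩ and ⟨x²⟩ separately, then (Δx)² = ⟨x²⟩ − ⟨x⟩².
Expand each integrand as polynomial × e^(−2ax²) and use ∫x^(2j)·e^(−2ax²) dx = (2j−1)!!/(4a)^j · √(π/(2a)), odd powers → 0; here √(π/(2a)) = 0.67871.
Normalization: ∫|Ψ|² dx = 0.50722.
⟨x⟩ = 0.0000 and ⟨x²⟩ = 0.040622.
(Δx)² = 0.040622 − (0.0000)² = 0.040622.

0.0406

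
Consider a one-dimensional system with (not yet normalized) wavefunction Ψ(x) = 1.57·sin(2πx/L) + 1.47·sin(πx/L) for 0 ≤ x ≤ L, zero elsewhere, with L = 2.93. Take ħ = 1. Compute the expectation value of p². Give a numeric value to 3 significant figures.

p² Ψ = −ħ² d²Ψ/dx²; ⟨p²⟩ = −ħ² ∫ Ψ*·Ψ'' dx / ∫|Ψ|² dx.
d²/dx² sin(jπx/L) = −(jπ/L)²·sin(jπx/L); on 0 ≤ x ≤ L, ∫sin²(jπx/L) dx = L/2 and ∫sin(jπx/L)·sin(lπx/L) dx = 0 for j ≠ l, so only diagonal terms survive in ∫|Ψ|² and ∫Ψ·Ψ″; ∫Ψ·Ψ′ dx = [Ψ²/2] between the walls = 0.
State is unnormalized: ∫|Ψ|² dx = 6.7768, and ∫Ψ*·(−ħ² Ψ'') dx = 20.245, so ⟨p²⟩ = 20.245 / 6.7768.
⟨p²⟩ = 2.9874.

2.99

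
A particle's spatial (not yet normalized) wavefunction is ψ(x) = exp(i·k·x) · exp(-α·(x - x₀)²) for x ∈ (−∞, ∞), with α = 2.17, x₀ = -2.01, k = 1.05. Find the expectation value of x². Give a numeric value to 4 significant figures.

4.155

⟨x²⟩ = ∫ x²·|ψ|² dx / ∫|ψ|² dx (integrals over the domain).
Gaussian moments (u = x − x₀): ∫u^(2j)·e^(−2αu²) du = (2j−1)!!/(4α)^j · √(π/(2α)), odd powers integrate to 0; here √(π/(2α)) = 0.85081.
State is unnormalized: ∫|ψ|² dx = 0.85081, and ∫ψ*·x²·ψ dx = 3.5354, so ⟨x²⟩ = 3.5354 / 0.85081.
⟨x²⟩ = 4.1553.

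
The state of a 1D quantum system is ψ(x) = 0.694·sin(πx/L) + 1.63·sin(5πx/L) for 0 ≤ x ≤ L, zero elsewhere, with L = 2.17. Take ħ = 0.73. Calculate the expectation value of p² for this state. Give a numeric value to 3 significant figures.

p² ψ = −ħ² d²ψ/dx²; ⟨p²⟩ = −ħ² ∫ ψ*·ψ'' dx / ∫|ψ|² dx.
d²/dx² sin(jπx/L) = −(jπ/L)²·sin(jπx/L); on 0 ≤ x ≤ L, ∫sin²(jπx/L) dx = L/2 and ∫sin(jπx/L)·sin(lπx/L) dx = 0 for j ≠ l, so only diagonal terms survive in ∫|ψ|² and ∫ψ·ψ″; ∫ψ·ψ′ dx = [ψ²/2] between the walls = 0.
State is unnormalized: ∫|ψ|² dx = 3.4053, and ∫ψ*·(−ħ² ψ'') dx = 81.079, so ⟨p²⟩ = 81.079 / 3.4053.
⟨p²⟩ = 23.810.

23.8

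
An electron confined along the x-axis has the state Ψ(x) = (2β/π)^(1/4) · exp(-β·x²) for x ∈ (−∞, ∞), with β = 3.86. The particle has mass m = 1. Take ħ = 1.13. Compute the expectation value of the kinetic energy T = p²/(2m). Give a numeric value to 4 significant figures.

2.464

T = −(ħ²/2m) d²/dx², so ⟨T⟩ = −(ħ²/2m) ∫ Ψ*·Ψ'' dx; with m = 1.
Gaussian moments: ∫x^(2j)·e^(−2βx²) dx = (2j−1)!!/(4β)^j · √(π/(2β)), odd powers integrate to 0; here √(π/(2β)) = 0.63792. Derivatives: d/dx e^(−βx²) = −2βx·e^(−βx²), d²/dx² e^(−βx²) = (4β²x² − 2β)·e^(−βx²).
⟨T⟩ = 2.4644.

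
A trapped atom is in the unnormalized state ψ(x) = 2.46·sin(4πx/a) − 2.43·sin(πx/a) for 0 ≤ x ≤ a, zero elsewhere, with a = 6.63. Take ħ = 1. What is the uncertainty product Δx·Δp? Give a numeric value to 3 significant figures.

2.19

Δx = √(⟨x²⟩−⟨x⟩²), Δp = √(⟨p²⟩−⟨p⟩²).
On 0 ≤ x ≤ a (j ≠ l): ∫sin²(jπx/a) dx = a/2, ∫sin(jπx/a)·sin(lπx/a) dx = 0; diagonal moments ∫x·sin²(jπx/a) dx = a²/4, ∫x²·sin²(jπx/a) dx = a³·(1/6 − 1/(4j²π²)); cross terms ∫x·sin(jπx/a)·sin(lπx/a) dx = 0 for j + l even and −4jla²/(π²(j² − l²)²) for j + l odd, ∫x²·sin(jπx/a)·sin(lπx/a) dx = (−1)^(j+l)·4jla³/(π²(j² − l²)²); higher powers the same way via product-to-sum and parts. d²/dx² sin(jπx/a) = −(jπ/a)²·sin(jπx/a); on 0 ≤ x ≤ a, ∫sin²(jπx/a) dx = a/2 and ∫sin(jπx/a)·sin(lπx/a) dx = 0 for j ≠ l, so only diagonal terms survive in ∫|ψ|² and ∫ψ·ψ″; ∫ψ·ψ′ dx = [ψ²/2] between the walls = 0.
Normalization: ∫|ψ|² dx = 39.636.
⟨x⟩ = 3.4105, ⟨x²⟩ = 14.115 ⇒ Δx = 1.5760.
⟨p⟩ = 0.0000, ⟨p²⟩ = 1.9292 ⇒ Δp = 1.3889.
Δx·Δp = 2.1889.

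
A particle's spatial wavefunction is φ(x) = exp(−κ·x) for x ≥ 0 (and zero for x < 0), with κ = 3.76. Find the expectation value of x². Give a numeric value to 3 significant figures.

⟨x²⟩ = ∫ x²·|φ|² dx / ∫|φ|² dx (integrals over the domain).
Every integrand reduces to terms xʲ·e^(−2κx) on [0, ∞); use ∫₀^∞ xʲ·e^(−2κx) dx = j!/(2κ)^(j+1).
State is unnormalized: ∫|φ|² dx = 0.13298, and ∫φ*·x²·φ dx = 0.0047030, so ⟨x²⟩ = 0.0047030 / 0.13298.
⟨x²⟩ = 0.035367.

0.0354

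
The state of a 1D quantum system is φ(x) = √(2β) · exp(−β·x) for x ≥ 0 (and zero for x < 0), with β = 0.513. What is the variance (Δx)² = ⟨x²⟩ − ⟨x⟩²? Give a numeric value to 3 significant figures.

Compute ⟨x⟩ and ⟨x²⟩ separately, then (Δx)² = ⟨x²⟩ − ⟨x⟩².
Every integrand reduces to terms xʲ·e^(−2βx) on [0, ∞); use ∫₀^∞ xʲ·e^(−2βx) dx = j!/(2β)^(j+1).
⟨x⟩ = 0.97466 and ⟨x²⟩ = 1.8999.
(Δx)² = 1.8999 − (0.97466)² = 0.94996.

0.950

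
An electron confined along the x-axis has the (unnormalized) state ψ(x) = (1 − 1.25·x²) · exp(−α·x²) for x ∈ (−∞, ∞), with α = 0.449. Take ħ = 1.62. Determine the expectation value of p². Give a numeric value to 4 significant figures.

p² ψ = −ħ² d²ψ/dx²; ⟨p²⟩ = −ħ² ∫ ψ*·ψ'' dx / ∫|ψ|² dx.
Expand each integrand as polynomial × e^(−2αx²) and use ∫x^(2j)·e^(−2αx²) dx = (2j−1)!!/(4α)^j · √(π/(2α)), odd powers → 0; here √(π/(2α)) = 1.8704. Differentiate with the product rule, d/dx e^(−αx²) = −2αx·e^(−αx²).
State is unnormalized: ∫|ψ|² dx = 1.9849, and ∫ψ*·(−ħ² ψ'') dx = 12.745, so ⟨p²⟩ = 12.745 / 1.9849.
⟨p²⟩ = 6.4211.

6.421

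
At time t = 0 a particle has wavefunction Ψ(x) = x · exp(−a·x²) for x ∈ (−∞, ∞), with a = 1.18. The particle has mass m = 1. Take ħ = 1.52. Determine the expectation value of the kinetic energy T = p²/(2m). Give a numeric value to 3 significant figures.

4.09

T = −(ħ²/2m) d²/dx², so ⟨T⟩ = −(ħ²/2m) ∫ Ψ*·Ψ'' dx / ∫|Ψ|² dx; with m = 1.
Expand each integrand as polynomial × e^(−2ax²) and use ∫x^(2j)·e^(−2ax²) dx = (2j−1)!!/(4a)^j · √(π/(2a)), odd powers → 0; here √(π/(2a)) = 1.1538. Differentiate with the product rule, d/dx e^(−ax²) = −2ax·e^(−ax²).
State is unnormalized: ∫|Ψ|² dx = 0.24444, and ∫Ψ*·(−ħ²/2m · Ψ'') dx = 0.99963, so ⟨T⟩ = 0.99963 / 0.24444.
⟨T⟩ = 4.0894.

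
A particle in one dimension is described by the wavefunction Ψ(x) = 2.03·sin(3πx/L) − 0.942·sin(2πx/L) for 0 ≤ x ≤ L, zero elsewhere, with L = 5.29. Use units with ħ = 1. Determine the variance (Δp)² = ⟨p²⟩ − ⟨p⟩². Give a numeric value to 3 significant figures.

Compute ⟨p⟩ and ⟨p²⟩ separately; (Δp)² = ⟨p²⟩ − ⟨p⟩².
d²/dx² sin(jπx/L) = −(jπ/L)²·sin(jπx/L); on 0 ≤ x ≤ L, ∫sin²(jπx/L) dx = L/2 and ∫sin(jπx/L)·sin(lπx/L) dx = 0 for j ≠ l, so only diagonal terms survive in ∫|Ψ|² and ∫Ψ·Ψ″; ∫Ψ·Ψ′ dx = [Ψ²/2] between the walls = 0.
Normalization: ∫|Ψ|² dx = 13.247.
⟨p⟩ = 0.0000 and ⟨p²⟩ = 2.8617.
(Δp)² = 2.8617 − (0.0000)² = 2.8617.

2.86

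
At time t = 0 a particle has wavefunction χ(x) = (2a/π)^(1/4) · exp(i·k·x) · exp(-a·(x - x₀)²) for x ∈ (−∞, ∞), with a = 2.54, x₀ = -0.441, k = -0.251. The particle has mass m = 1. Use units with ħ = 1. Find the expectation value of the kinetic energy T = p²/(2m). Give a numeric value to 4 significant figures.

1.302

T = −(ħ²/2m) d²/dx², so ⟨T⟩ = −(ħ²/2m) ∫ χ*·χ'' dx; with m = 1.
Gaussian moments (u = x − x₀): ∫u^(2j)·e^(−2au²) du = (2j−1)!!/(4a)^j · √(π/(2a)), odd powers integrate to 0; here √(π/(2a)) = 0.78640. Derivatives: χ′ = (ik − 2au)·χ, χ″ = ((ik − 2au)² − 2a)·χ; the odd-in-u pieces drop out.
⟨T⟩ = 1.3015.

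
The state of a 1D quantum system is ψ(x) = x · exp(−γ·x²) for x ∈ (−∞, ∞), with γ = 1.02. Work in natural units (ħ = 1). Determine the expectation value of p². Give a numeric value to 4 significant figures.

p² ψ = −ħ² d²ψ/dx²; ⟨p²⟩ = −ħ² ∫ ψ*·ψ'' dx / ∫|ψ|² dx.
Expand each integrand as polynomial × e^(−2γx²) and use ∫x^(2j)·e^(−2γx²) dx = (2j−1)!!/(4γ)^j · √(π/(2γ)), odd powers → 0; here √(π/(2γ)) = 1.2410. Differentiate with the product rule, d/dx e^(−γx²) = −2γx·e^(−γx²).
State is unnormalized: ∫|ψ|² dx = 0.30416, and ∫ψ*·(−ħ² ψ'') dx = 0.93072, so ⟨p²⟩ = 0.93072 / 0.30416.
⟨p²⟩ = 3.0600.

3.060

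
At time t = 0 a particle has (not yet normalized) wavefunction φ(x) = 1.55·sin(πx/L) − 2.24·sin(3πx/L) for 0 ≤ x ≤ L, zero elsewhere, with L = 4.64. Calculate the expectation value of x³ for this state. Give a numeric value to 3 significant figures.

⟨x³⟩ = ∫ x³·|φ|² dx / ∫|φ|² dx (integrals over the domain).
On 0 ≤ x ≤ L (j ≠ l): ∫sin²(jπx/L) dx = L/2, ∫sin(jπx/L)·sin(lπx/L) dx = 0; diagonal moments ∫x·sin²(jπx/L) dx = L²/4, ∫x²·sin²(jπx/L) dx = L³·(1/6 − 1/(4j²π²)); cross terms ∫x·sin(jπx/L)·sin(lπx/L) dx = 0 for j + l even and −4jlL²/(π²(j² − l²)²) for j + l odd, ∫x²·sin(jπx/L)·sin(lπx/L) dx = (−1)^(j+l)·4jlL³/(π²(j² − l²)²); higher powers the same way via product-to-sum and parts.
State is unnormalized: ∫|φ|² dx = 17.215, and ∫φ*·x³·φ dx = 286.07, so ⟨x³⟩ = 286.07 / 17.215.
⟨x³⟩ = 16.618.

16.6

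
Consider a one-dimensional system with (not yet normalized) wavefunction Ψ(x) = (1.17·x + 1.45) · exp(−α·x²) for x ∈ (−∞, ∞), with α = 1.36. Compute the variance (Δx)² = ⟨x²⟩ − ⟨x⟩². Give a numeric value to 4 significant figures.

Compute ⟨x⟩ and ⟨x²⟩ separately, then (Δx)² = ⟨x²⟩ − ⟨x⟩².
Expand each integrand as polynomial × e^(−2αx²) and use ∫x^(2j)·e^(−2αx²) dx = (2j−1)!!/(4α)^j · √(π/(2α)), odd powers → 0; here √(π/(2α)) = 1.0747.
Normalization: ∫|Ψ|² dx = 2.5300.
⟨x⟩ = 0.26494 and ⟨x²⟩ = 0.22312.
(Δx)² = 0.22312 − (0.26494)² = 0.15293.

0.1529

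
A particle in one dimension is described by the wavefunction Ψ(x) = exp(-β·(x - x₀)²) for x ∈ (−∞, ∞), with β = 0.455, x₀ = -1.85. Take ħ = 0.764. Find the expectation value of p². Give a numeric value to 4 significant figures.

p² Ψ = −ħ² d²Ψ/dx²; ⟨p²⟩ = −ħ² ∫ Ψ*·Ψ'' dx / ∫|Ψ|² dx.
Gaussian moments (u = x − x₀): ∫u^(2j)·e^(−2βu²) du = (2j−1)!!/(4β)^j · √(π/(2β)), odd powers integrate to 0; here √(π/(2β)) = 1.8580. Derivatives: d/dx e^(−βu²) = −2βu·e^(−βu²), d²/dx² e^(−βu²) = (4β²u² − 2β)·e^(−βu²).
State is unnormalized: ∫|Ψ|² dx = 1.8580, and ∫Ψ*·(−ħ² Ψ'') dx = 0.49346, so ⟨p²⟩ = 0.49346 / 1.8580.
⟨p²⟩ = 0.26558.

0.2656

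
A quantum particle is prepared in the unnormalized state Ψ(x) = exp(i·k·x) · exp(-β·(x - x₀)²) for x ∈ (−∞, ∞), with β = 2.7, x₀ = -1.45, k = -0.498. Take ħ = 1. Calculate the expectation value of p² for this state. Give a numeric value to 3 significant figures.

p² Ψ = −ħ² d²Ψ/dx²; ⟨p²⟩ = −ħ² ∫ Ψ*·Ψ'' dx / ∫|Ψ|² dx.
Gaussian moments (u = x − x₀): ∫u^(2j)·e^(−2βu²) du = (2j−1)!!/(4β)^j · √(π/(2β)), odd powers integrate to 0; here √(π/(2β)) = 0.76274. Derivatives: Ψ′ = (ik − 2βu)·Ψ, Ψ″ = ((ik − 2βu)² − 2β)·Ψ; the odd-in-u pieces drop out.
State is unnormalized: ∫|Ψ|² dx = 0.76274, and ∫Ψ*·(−ħ² Ψ'') dx = 2.2486, so ⟨p²⟩ = 2.2486 / 0.76274.
⟨p²⟩ = 2.9480.

2.95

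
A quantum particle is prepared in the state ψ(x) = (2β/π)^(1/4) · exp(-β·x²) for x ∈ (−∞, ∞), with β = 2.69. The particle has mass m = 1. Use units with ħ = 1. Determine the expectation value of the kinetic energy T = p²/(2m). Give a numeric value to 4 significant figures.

1.345

T = −(ħ²/2m) d²/dx², so ⟨T⟩ = −(ħ²/2m) ∫ ψ*·ψ'' dx; with m = 1.
Gaussian moments: ∫x^(2j)·e^(−2βx²) dx = (2j−1)!!/(4β)^j · √(π/(2β)), odd powers integrate to 0; here √(π/(2β)) = 0.76416. Derivatives: d/dx e^(−βx²) = −2βx·e^(−βx²), d²/dx² e^(−βx²) = (4β²x² − 2β)·e^(−βx²).
⟨T⟩ = 1.3450.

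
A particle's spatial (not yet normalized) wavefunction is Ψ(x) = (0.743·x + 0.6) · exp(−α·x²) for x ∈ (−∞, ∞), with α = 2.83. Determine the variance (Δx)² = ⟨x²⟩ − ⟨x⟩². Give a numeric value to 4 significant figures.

0.07229

Compute ⟨x⟩ and ⟨x²⟩ separately, then (Δx)² = ⟨x²⟩ − ⟨x⟩².
Expand each integrand as polynomial × e^(−2αx²) and use ∫x^(2j)·e^(−2αx²) dx = (2j−1)!!/(4α)^j · √(π/(2α)), odd powers → 0; here √(π/(2α)) = 0.74502.
Normalization: ∫|Ψ|² dx = 0.30454.
⟨x⟩ = 0.19268 and ⟨x²⟩ = 0.10942.
(Δx)² = 0.10942 − (0.19268)² = 0.072290.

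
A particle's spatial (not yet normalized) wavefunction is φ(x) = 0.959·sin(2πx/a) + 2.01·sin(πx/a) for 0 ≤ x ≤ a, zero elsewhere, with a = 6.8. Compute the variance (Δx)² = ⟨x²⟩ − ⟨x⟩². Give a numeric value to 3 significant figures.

Compute ⟨x⟩ and ⟨x²⟩ separately, then (Δx)² = ⟨x²⟩ − ⟨x⟩².
On 0 ≤ x ≤ a (j ≠ l): ∫sin²(jπx/a) dx = a/2, ∫sin(jπx/a)·sin(lπx/a) dx = 0; diagonal moments ∫x·sin²(jπx/a) dx = a²/4, ∫x²·sin²(jπx/a) dx = a³·(1/6 − 1/(4j²π²)); cross terms ∫x·sin(jπx/a)·sin(lπx/a) dx = 0 for j + l even and −4jla²/(π²(j² − l²)²) for j + l odd, ∫x²·sin(jπx/a)·sin(lπx/a) dx = (−1)^(j+l)·4jla³/(π²(j² − l²)²); higher powers the same way via product-to-sum and parts.
Normalization: ∫|φ|² dx = 16.863.
⟨x⟩ = 2.4479 and ⟨x²⟩ = 6.9225.
(Δx)² = 6.9225 − (2.4479)² = 0.93013.

0.930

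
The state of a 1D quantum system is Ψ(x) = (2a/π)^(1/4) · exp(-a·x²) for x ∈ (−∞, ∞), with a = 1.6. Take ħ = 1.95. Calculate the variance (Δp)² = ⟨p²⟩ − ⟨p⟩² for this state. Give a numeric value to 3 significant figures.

6.08

Compute ⟨p⟩ and ⟨p²⟩ separately; (Δp)² = ⟨p²⟩ − ⟨p⟩².
Gaussian moments: ∫x^(2j)·e^(−2ax²) dx = (2j−1)!!/(4a)^j · √(π/(2a)), odd powers integrate to 0; here √(π/(2a)) = 0.99083. Derivatives: d/dx e^(−ax²) = −2ax·e^(−ax²), d²/dx² e^(−ax²) = (4a²x² − 2a)·e^(−ax²).
⟨p⟩ = 0.0000 and ⟨p²⟩ = 6.0840.
(Δp)² = 6.0840 − (0.0000)² = 6.0840.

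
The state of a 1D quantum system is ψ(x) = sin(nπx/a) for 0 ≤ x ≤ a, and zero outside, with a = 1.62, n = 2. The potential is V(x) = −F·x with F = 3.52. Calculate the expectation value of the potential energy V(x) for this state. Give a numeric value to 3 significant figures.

⟨V⟩ = ∫ V(x)·|ψ|² dx / ∫|ψ|² dx.
With sin²θ = (1 − cos2θ)/2 on 0 ≤ x ≤ a: ∫sin²(nπx/a) dx = a/2, ∫x·sin²(nπx/a) dx = a²/4, ∫x²·sin²(nπx/a) dx = a³·(1/6 − 1/(4n²π²)); higher powers xᵏ the same way, integrating xᵏ·cos(2nπx/a) by parts.
State is unnormalized: ∫|ψ|² dx = 0.81000, and ∫ψ*·V(x)·ψ dx = -2.3095, so ⟨V⟩ = -2.3095 / 0.81000.
⟨V⟩ = -2.8512.

-2.85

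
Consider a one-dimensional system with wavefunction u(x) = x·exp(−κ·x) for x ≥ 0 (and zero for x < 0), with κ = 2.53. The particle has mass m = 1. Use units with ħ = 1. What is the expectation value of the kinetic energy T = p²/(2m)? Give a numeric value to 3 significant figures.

T = −(ħ²/2m) d²/dx², so ⟨T⟩ = −(ħ²/2m) ∫ u*·u'' dx / ∫|u|² dx; with m = 1.
Differentiate x·exp(−κ·x) with the product rule; every integrand then reduces to terms xʲ·e^(−2κx) on [0, ∞), with ∫₀^∞ xʲ·e^(−2κx) dx = j!/(2κ)^(j+1).
State is unnormalized: ∫|u|² dx = 0.015438, and ∫u*·(−ħ²/2m · u'') dx = 0.049407, so ⟨T⟩ = 0.049407 / 0.015438.
⟨T⟩ = 3.2005.

3.20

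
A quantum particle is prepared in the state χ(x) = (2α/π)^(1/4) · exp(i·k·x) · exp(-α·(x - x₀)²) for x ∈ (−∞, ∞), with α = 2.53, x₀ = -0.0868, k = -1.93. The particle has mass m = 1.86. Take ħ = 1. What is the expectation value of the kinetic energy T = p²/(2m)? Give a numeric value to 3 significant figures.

1.68

T = −(ħ²/2m) d²/dx², so ⟨T⟩ = −(ħ²/2m) ∫ χ*·χ'' dx; with m = 1.86.
Gaussian moments (u = x − x₀): ∫u^(2j)·e^(−2αu²) du = (2j−1)!!/(4α)^j · √(π/(2α)), odd powers integrate to 0; here √(π/(2α)) = 0.78795. Derivatives: χ′ = (ik − 2αu)·χ, χ″ = ((ik − 2αu)² − 2α)·χ; the odd-in-u pieces drop out.
⟨T⟩ = 1.6814.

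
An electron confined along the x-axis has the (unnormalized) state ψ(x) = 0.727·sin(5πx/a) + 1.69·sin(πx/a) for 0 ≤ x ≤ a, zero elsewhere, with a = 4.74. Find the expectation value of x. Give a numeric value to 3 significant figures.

⟨x⟩ = ∫ x·|ψ|² dx / ∫|ψ|² dx (integrals over the domain).
On 0 ≤ x ≤ a (j ≠ l): ∫sin²(jπx/a) dx = a/2, ∫sin(jπx/a)·sin(lπx/a) dx = 0; diagonal moments ∫x·sin²(jπx/a) dx = a²/4, ∫x²·sin²(jπx/a) dx = a³·(1/6 − 1/(4j²π²)); cross terms ∫x·sin(jπx/a)·sin(lπx/a) dx = 0 for j + l even and −4jla²/(π²(j² − l²)²) for j + l odd, ∫x²·sin(jπx/a)·sin(lπx/a) dx = (−1)^(j+l)·4jla³/(π²(j² − l²)²); higher powers the same way via product-to-sum and parts.
State is unnormalized: ∫|ψ|² dx = 8.0216, and ∫ψ*·x·ψ dx = 19.011, so ⟨x⟩ = 19.011 / 8.0216.
⟨x⟩ = 2.3700.

2.37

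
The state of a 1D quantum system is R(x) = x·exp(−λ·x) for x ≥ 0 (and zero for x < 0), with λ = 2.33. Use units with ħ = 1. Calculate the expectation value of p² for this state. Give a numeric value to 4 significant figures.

p² R = −ħ² d²R/dx²; ⟨p²⟩ = −ħ² ∫ R*·R'' dx / ∫|R|² dx.
Differentiate x·exp(−λ·x) with the product rule; every integrand then reduces to terms xʲ·e^(−2λx) on [0, ∞), with ∫₀^∞ xʲ·e^(−2λx) dx = j!/(2λ)^(j+1).
State is unnormalized: ∫|R|² dx = 0.019764, and ∫R*·(−ħ² R'') dx = 0.10730, so ⟨p²⟩ = 0.10730 / 0.019764.
⟨p²⟩ = 5.4289.

5.429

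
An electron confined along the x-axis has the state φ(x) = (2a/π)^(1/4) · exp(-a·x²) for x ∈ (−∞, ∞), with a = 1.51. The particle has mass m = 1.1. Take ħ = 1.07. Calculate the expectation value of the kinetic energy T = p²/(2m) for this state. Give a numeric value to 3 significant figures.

0.786

T = −(ħ²/2m) d²/dx², so ⟨T⟩ = −(ħ²/2m) ∫ φ*·φ'' dx; with m = 1.1.
Gaussian moments: ∫x^(2j)·e^(−2ax²) dx = (2j−1)!!/(4a)^j · √(π/(2a)), odd powers integrate to 0; here √(π/(2a)) = 1.0199. Derivatives: d/dx e^(−ax²) = −2ax·e^(−ax²), d²/dx² e^(−ax²) = (4a²x² − 2a)·e^(−ax²).
⟨T⟩ = 0.78582.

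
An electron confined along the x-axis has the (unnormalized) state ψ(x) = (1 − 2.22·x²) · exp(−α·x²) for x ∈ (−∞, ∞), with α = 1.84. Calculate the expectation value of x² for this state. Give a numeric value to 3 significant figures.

⟨x²⟩ = ∫ x²·|ψ|² dx / ∫|ψ|² dx (integrals over the domain).
Expand each integrand as polynomial × e^(−2αx²) and use ∫x^(2j)·e^(−2αx²) dx = (2j−1)!!/(4α)^j · √(π/(2α)), odd powers → 0; here √(π/(2α)) = 0.92396.
State is unnormalized: ∫|ψ|² dx = 0.61876, and ∫ψ*·x²·ψ dx = 0.069665, so ⟨x²⟩ = 0.069665 / 0.61876.
⟨x²⟩ = 0.11259.

0.113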